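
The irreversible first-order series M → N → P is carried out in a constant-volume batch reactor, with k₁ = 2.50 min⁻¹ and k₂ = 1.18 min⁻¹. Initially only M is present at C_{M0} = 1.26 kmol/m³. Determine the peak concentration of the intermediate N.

0.644 kmol/m³

At the optimum, C_{N,max}/C_{M0} = (k₁/k₂)^[k₂/(k₂−k₁)].
= (2.50/1.18)^(1.18/(1.18−2.50)) = (2.119)^(-0.8939) = 0.5111.
C_{N,max} = 0.5111×1.26 = 0.644 kmol/m³.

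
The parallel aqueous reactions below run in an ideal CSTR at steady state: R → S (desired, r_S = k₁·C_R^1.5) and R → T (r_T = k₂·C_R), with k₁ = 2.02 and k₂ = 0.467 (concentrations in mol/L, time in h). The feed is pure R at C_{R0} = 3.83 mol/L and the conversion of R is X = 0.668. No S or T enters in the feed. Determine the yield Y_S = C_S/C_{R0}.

0.554

Exit C_R = C_{R0}(1−X) = 3.83×0.332 = 1.272 mol/L.
In a CSTR the entire volume is at exit conditions, so r_S = 2.02×1.272^1.5 = 2.896 and r_T = 0.467×1.272 = 0.5938.
Fraction of consumed R going to S: r_S/(r_S+r_T) = 0.8299.
C_S = 0.8299·C_{R0}·X = 0.8299×3.83×0.668 = 2.12 mol/L; Y_S = C_S/C_{R0} = 0.554.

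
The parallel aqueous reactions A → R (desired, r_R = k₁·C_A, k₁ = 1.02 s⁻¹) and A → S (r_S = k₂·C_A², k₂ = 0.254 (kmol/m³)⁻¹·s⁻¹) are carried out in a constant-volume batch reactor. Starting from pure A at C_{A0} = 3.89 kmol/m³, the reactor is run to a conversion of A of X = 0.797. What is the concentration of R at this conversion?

C_A = C_{A0}(1−X) = 0.7897 kmol/m³.
Along a PFR/batch, dC_R/dC_A = −r_R/(r_R+r_S) = −k₁/(k₁+k₂·C_A).
Integrating from C_{A0} to C_A: C_R = (1.02/0.254)·ln[(1.02+0.254·3.89)/(1.02+0.254·0.790)] = 4.016·ln(2.008/1.221) = 1.999 kmol/m³.

2.00 kmol/m³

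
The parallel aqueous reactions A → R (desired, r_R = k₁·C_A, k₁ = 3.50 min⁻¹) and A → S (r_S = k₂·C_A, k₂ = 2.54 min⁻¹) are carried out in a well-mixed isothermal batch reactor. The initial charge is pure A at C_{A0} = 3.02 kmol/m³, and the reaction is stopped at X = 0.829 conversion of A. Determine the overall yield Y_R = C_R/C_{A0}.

C_A = C_{A0}(1−X) = 0.5164 kmol/m³.
Both paths are first order in A, so the instantaneous fraction to R is constant: dC_R/d(−C_A) = k₁/(k₁+k₂) = 0.5795.
C_R = 0.5795·(C_{A0}−C_A) = 0.5795×2.504 = 1.45 kmol/m³.
Y_R = C_R/C_{A0} = 1.451/3.02 = 0.480.

0.480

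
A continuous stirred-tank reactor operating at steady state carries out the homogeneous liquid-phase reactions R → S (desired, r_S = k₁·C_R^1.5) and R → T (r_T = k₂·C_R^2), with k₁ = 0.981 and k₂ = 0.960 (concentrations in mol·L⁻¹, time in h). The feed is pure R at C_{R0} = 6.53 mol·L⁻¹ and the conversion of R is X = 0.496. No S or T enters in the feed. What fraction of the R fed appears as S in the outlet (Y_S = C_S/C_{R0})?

0.179

Exit C_R = C_{R0}(1−X) = 6.53×0.504 = 3.291 mol·L⁻¹.
In a CSTR the entire volume is at exit conditions, so r_S = 0.981×3.291^1.5 = 5.857 and r_T = 0.960×3.291^2 = 10.40.
Fraction of consumed R going to S: r_S/(r_S+r_T) = 0.3603.
C_S = 0.3603·C_{R0}·X = 0.3603×6.53×0.496 = 1.17 mol·L⁻¹; Y_S = C_S/C_{R0} = 0.179.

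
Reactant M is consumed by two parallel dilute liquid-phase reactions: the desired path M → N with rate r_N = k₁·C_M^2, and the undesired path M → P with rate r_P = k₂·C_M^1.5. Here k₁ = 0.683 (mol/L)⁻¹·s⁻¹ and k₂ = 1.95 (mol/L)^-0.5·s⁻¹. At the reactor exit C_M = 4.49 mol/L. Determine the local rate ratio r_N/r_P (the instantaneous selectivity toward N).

0.742

S_{N/P} = r_N/r_P = (k₁·C_M^2)/(k₂·C_M^1.5) = (k₁/k₂)·C_M^0.5.
= (0.683×4.490^2) / (1.95×4.490^1.5) = 13.77/18.55 = 0.742.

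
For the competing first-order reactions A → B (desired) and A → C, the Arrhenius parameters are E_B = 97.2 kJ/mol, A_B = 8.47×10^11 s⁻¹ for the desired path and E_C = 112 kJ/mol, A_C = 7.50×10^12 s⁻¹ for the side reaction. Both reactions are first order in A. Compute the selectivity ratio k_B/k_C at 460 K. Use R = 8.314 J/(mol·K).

5.41

With equal orders, S_{B/C} = k_B/k_C = (A_B/A_C)·exp[(E_C−E_B)/(RT)].
(E_C−E_B)/(RT) = (112−97.2)×10³/(8.314×460) = 14800/3824 = 3.870.
k_B/k_C = (8.47×10^11/7.50×10^12)·exp(3.870) = 0.1129 × 47.94 = 5.41.
Since E_B < E_C, lowering the temperature improves selectivity toward B.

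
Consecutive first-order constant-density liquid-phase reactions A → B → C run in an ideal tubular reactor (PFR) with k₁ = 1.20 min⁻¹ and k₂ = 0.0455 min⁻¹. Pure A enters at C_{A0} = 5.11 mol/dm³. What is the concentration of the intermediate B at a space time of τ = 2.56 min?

4.48 mol/dm³

The intermediate concentration in a first-order A→B→C sequence is C_B = k₁C_{A0}(e^(−k₁τ) − e^(−k₂τ))/(k₂−k₁).
e^(−k₁τ) = e^(−1.20×2.56) = e^(−3.072) = 0.04633; e^(−k₂τ) = e^(−0.1165) = 0.8900.
C_B = 1.20×5.11/(0.0455−1.20) × (0.04633−0.8900) = (-5.311)×(-0.8437) = 4.481 mol/dm³.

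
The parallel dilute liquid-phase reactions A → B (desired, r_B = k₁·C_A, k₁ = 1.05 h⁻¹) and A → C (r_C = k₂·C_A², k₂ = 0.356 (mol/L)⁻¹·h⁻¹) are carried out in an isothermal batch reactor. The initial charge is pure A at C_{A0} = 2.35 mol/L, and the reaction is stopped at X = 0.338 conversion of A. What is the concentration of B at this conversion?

C_A = C_{A0}(1−X) = 1.556 mol/L.
Along a PFR/batch, dC_B/dC_A = −r_B/(r_B+r_C) = −k₁/(k₁+k₂·C_A).
Integrating from C_{A0} to C_A: C_B = (1.05/0.356)·ln[(1.05+0.356·2.35)/(1.05+0.356·1.56)] = 2.949·ln(1.887/1.604) = 0.4789 mol/L.

0.479 mol/L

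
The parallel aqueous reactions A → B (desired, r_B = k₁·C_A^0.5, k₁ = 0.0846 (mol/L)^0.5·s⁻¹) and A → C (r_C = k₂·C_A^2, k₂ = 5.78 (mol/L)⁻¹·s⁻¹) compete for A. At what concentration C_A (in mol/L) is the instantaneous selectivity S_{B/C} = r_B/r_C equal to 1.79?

0.0406 mol/L

S_{B/C} = (k₁/k₂)·C_A^-1.5 ⇒ C_A = (S·k₂/k₁)^(1/(-1.5)).
= (1.79×5.78/0.0846)^(-0.6667) = (122.3)^(-0.6667) = 0.0406 mol/L.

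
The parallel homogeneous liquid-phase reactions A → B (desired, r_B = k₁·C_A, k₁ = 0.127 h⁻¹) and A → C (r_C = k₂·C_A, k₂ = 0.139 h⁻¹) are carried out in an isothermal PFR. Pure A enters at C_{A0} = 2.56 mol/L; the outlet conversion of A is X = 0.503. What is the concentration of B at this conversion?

C_A = C_{A0}(1−X) = 1.272 mol/L.
Both paths are first order in A, so the instantaneous fraction to B is constant: dC_B/d(−C_A) = k₁/(k₁+k₂) = 0.4774.
C_B = 0.4774·(C_{A0}−C_A) = 0.4774×1.288 = 0.615 mol/L.

0.615 mol/L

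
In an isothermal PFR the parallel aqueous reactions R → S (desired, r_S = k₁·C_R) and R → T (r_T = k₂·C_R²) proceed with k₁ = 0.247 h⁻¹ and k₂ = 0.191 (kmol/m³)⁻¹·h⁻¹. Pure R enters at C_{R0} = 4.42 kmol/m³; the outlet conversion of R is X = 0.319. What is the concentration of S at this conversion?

C_R = C_{R0}(1−X) = 3.010 kmol/m³.
Along a PFR/batch, dC_S/dC_R = −r_S/(r_S+r_T) = −k₁/(k₁+k₂·C_R).
Integrating from C_{R0} to C_R: C_S = (0.247/0.191)·ln[(0.247+0.191·4.42)/(0.247+0.191·3.01)] = 1.293·ln(1.091/0.8219) = 0.3665 kmol/m³.

0.367 kmol/m³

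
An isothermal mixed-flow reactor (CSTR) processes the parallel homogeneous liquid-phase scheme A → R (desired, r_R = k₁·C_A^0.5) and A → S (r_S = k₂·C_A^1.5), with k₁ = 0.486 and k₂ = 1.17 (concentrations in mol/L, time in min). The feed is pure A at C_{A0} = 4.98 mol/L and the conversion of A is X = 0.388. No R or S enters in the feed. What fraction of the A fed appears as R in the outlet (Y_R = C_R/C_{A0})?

Exit C_A = C_{A0}(1−X) = 4.98×0.612 = 3.048 mol/L.
In a CSTR the entire volume is at exit conditions, so r_R = 0.486×3.048^0.5 = 0.8485 and r_S = 1.17×3.048^1.5 = 6.225.
Fraction of consumed A going to R: r_R/(r_R+r_S) = 0.1199.
C_R = 0.1199·C_{A0}·X = 0.1199×4.98×0.388 = 0.232 mol/L; Y_R = C_R/C_{A0} = 0.0465.

0.0465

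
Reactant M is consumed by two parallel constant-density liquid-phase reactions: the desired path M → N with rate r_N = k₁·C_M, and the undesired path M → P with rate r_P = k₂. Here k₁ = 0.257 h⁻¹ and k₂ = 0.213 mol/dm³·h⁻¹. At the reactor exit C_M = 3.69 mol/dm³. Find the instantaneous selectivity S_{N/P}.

4.45

S_{N/P} = r_N/r_P = (k₁·C_M)/(k₂) = (k₁/k₂)·C_M.
= (0.257×3.690) / (0.213) = 0.9483/0.2130 = 4.45.
Since the desired path is higher order in M, keeping C_M high (PFR or concentrated feed) favours N.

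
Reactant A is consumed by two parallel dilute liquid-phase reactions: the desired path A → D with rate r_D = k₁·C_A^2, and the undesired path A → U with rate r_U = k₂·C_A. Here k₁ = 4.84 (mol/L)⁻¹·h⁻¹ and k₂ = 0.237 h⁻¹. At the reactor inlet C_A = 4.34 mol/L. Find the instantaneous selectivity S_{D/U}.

88.6

S_{D/U} = r_D/r_U = (k₁·C_A^2)/(k₂·C_A) = (k₁/k₂)·C_A.
= (4.84×4.340^2) / (0.237×4.340) = 91.16/1.029 = 88.6.
Since the desired path is higher order in A, keeping C_A high (PFR or concentrated feed) favours D.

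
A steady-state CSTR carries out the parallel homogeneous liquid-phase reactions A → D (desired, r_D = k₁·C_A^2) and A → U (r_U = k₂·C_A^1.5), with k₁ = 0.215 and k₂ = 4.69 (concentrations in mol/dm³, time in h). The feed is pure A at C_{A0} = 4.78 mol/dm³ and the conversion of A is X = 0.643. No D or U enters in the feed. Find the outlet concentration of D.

0.174 mol/dm³

Exit C_A = C_{A0}(1−X) = 4.78×0.357 = 1.706 mol/dm³.
In a CSTR the entire volume is at exit conditions, so r_D = 0.215×1.706^2 = 0.6261 and r_U = 4.69×1.706^1.5 = 10.45.
Fraction of consumed A going to D: r_D/(r_D+r_U) = 0.05650.
C_D = 0.05650·C_{A0}·X = 0.05650×4.78×0.643 = 0.174 mol/dm³.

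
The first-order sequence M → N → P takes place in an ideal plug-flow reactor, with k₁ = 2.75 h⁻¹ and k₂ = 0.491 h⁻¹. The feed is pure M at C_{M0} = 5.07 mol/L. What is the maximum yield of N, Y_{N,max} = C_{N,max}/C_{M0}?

At the optimum, C_{N,max}/C_{M0} = (k₁/k₂)^[k₂/(k₂−k₁)].
= (2.75/0.491)^(0.491/(0.491−2.75)) = (5.601)^(-0.2174) = 0.6876.

0.688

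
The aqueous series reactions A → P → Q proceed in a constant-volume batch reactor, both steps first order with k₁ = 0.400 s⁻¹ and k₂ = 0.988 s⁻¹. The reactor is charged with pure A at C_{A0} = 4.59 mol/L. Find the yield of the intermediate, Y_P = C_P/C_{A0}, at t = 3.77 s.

0.134

Solving the coupled first-order balances gives C_P(t) = [k₁/(k₂−k₁)]·C_{A0}·(e^(−k₁t) − e^(−k₂t)).
e^(−k₁t) = e^(−0.400×3.77) = e^(−1.508) = 0.2214; e^(−k₂t) = e^(−3.725) = 0.02412.
C_P = 0.400×4.59/(0.988−0.400) × (0.2214−0.02412) = 3.122×0.1972 = 0.6159 mol/L.
Y_P = C_P/C_{A0} = 0.6159/4.59 = 0.134.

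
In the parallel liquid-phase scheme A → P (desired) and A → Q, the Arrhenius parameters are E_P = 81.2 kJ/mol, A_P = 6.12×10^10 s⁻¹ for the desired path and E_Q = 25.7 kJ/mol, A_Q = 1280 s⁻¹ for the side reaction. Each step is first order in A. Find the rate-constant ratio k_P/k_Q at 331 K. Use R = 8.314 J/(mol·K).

With equal orders, S_{P/Q} = k_P/k_Q = (A_P/A_Q)·exp[(E_Q−E_P)/(RT)].
(E_Q−E_P)/(RT) = (25.7−81.2)×10³/(8.314×331) = -55500/2752 = -20.17.
k_P/k_Q = (6.12×10^10/1280)·exp(-20.17) = 4.781×10^7 × 1.743×10^-9 = 0.0833.
Since E_P > E_Q, raising the temperature improves selectivity toward P.

0.0833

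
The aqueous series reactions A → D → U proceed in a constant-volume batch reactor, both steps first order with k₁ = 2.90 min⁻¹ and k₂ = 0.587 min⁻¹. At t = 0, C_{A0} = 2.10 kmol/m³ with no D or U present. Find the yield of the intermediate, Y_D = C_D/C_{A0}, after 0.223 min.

Solving the coupled first-order balances gives C_D(t) = [k₁/(k₂−k₁)]·C_{A0}·(e^(−k₁t) − e^(−k₂t)).
e^(−k₁t) = e^(−2.90×0.223) = e^(−0.6467) = 0.5238; e^(−k₂t) = e^(−0.1309) = 0.8773.
C_D = 2.90×2.10/(0.587−2.90) × (0.5238−0.8773) = (-2.633)×(-0.3535) = 0.9308 kmol/m³.
Y_D = C_D/C_{A0} = 0.9308/2.10 = 0.443.

0.443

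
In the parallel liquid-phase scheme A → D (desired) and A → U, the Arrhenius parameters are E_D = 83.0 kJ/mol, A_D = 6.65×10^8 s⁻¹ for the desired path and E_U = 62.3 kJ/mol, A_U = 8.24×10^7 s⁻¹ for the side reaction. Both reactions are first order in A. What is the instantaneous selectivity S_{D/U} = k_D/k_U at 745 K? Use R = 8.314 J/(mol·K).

Since both paths have the same order in A, the concentration cancels and S_{D/U} = k_D/k_U = (A_D/A_U)·exp[(E_U−E_D)/(RT)].
(E_U−E_D)/(RT) = (62.3−83.0)×10³/(8.314×745) = -20700/6194 = -3.342.
k_D/k_U = (6.65×10^8/8.24×10^7)·exp(-3.342) = 8.070 × 0.03537 = 0.285.

0.285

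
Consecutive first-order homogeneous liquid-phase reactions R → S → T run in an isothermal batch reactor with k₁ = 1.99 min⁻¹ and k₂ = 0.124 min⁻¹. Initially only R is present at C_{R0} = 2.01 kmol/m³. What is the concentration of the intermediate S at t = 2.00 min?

1.63 kmol/m³

Solving the coupled first-order balances gives C_S(t) = [k₁/(k₂−k₁)]·C_{R0}·(e^(−k₁t) − e^(−k₂t)).
e^(−k₁t) = e^(−1.99×2.00) = e^(−3.980) = 0.01869; e^(−k₂t) = e^(−0.2480) = 0.7804.
C_S = 1.99×2.01/(0.124−1.99) × (0.01869−0.7804) = (-2.144)×(-0.7617) = 1.633 kmol/m³.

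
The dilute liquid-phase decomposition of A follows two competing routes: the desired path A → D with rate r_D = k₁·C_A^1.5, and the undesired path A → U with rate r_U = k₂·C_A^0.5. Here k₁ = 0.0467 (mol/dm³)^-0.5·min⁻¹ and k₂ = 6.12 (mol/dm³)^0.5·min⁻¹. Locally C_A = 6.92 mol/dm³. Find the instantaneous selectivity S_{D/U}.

0.0528

S_{D/U} = r_D/r_U = (k₁·C_A^1.5)/(k₂·C_A^0.5) = (k₁/k₂)·C_A.
= (0.0467×6.920^1.5) / (6.12×6.920^0.5) = 0.8501/16.10 = 0.0528.
Since the desired path is higher order in A, keeping C_A high (PFR or concentrated feed) favours D.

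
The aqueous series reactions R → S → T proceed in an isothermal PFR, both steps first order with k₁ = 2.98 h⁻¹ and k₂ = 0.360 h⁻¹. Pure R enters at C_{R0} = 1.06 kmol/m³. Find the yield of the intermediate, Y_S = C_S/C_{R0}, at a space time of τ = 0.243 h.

For first-order series with pure R initially, C_S(τ) = k₁C_{R0}/(k₂−k₁)·(e^(−k₁τ) − e^(−k₂τ)).
e^(−k₁τ) = e^(−2.98×0.243) = e^(−0.7241) = 0.4847; e^(−k₂τ) = e^(−0.08748) = 0.9162.
C_S = 2.98×1.06/(0.360−2.98) × (0.4847−0.9162) = (-1.206)×(-0.4315) = 0.5202 kmol/m³.
Y_S = C_S/C_{R0} = 0.5202/1.06 = 0.491.

0.491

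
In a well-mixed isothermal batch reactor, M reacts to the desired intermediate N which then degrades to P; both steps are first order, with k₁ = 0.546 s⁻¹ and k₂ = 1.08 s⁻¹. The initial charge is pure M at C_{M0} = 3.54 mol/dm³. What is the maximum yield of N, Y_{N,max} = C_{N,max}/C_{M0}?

For a first-order series the maximum intermediate yield is C_{N,max}/C_{M0} = (k₁/k₂)^[k₂/(k₂−k₁)].
= (0.546/1.08)^(1.08/(1.08−0.546)) = (0.5056)^(2.022) = 0.2517.

0.252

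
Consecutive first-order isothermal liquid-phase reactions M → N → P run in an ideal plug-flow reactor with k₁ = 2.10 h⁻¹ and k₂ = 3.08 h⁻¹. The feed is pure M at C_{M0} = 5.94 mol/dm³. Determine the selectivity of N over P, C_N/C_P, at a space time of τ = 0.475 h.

0.873

The intermediate concentration in a first-order A→B→C sequence is C_N = k₁C_{M0}(e^(−k₁τ) − e^(−k₂τ))/(k₂−k₁).
e^(−k₁τ) = e^(−2.10×0.475) = e^(−0.9975) = 0.3688; e^(−k₂τ) = e^(−1.463) = 0.2315.
C_N = 2.10×5.94/(3.08−2.10) × (0.3688−0.2315) = 12.73×0.1373 = 1.747 mol/dm³.
C_M = C_{M0}e^(−k₁τ) = 2.191 mol/dm³, so C_P = C_{M0}−C_M−C_N = 2.002 mol/dm³; C_N/C_P = 0.873.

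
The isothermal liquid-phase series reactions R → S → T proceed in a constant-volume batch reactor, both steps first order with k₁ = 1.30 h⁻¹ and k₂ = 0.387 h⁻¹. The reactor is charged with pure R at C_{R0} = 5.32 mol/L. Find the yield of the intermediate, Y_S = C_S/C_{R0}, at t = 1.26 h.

For first-order series with pure R initially, C_S(t) = k₁C_{R0}/(k₂−k₁)·(e^(−k₁t) − e^(−k₂t)).
e^(−k₁t) = e^(−1.30×1.26) = e^(−1.638) = 0.1944; e^(−k₂t) = e^(−0.4876) = 0.6141.
C_S = 1.30×5.32/(0.387−1.30) × (0.1944−0.6141) = (-7.575)×(-0.4197) = 3.179 mol/L.
Y_S = C_S/C_{R0} = 3.179/5.32 = 0.598.

0.598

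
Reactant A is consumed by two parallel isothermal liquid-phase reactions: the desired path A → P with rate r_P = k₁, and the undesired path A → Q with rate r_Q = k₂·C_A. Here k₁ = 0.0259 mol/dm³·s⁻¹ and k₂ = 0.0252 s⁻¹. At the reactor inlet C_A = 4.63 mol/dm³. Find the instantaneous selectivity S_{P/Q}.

0.222

S_{P/Q} = r_P/r_Q = (k₁)/(k₂·C_A) = (k₁/k₂)·C_A⁻¹.
= (0.0259) / (0.0252×4.630) = 0.02590/0.1167 = 0.222.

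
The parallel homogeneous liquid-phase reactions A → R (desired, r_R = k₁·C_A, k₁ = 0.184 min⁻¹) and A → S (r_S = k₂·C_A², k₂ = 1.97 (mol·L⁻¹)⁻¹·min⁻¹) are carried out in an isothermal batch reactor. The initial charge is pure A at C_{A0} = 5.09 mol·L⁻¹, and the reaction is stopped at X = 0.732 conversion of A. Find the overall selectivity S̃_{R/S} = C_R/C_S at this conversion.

C_A = C_{A0}(1−X) = 1.364 mol·L⁻¹.
Along a PFR/batch, dC_R/dC_A = −r_R/(r_R+r_S) = −k₁/(k₁+k₂·C_A).
Integrating from C_{A0} to C_A: C_R = (0.184/1.97)·ln[(0.184+1.97·5.09)/(0.184+1.97·1.36)] = 0.09340·ln(10.21/2.871) = 0.1185 mol·L⁻¹.
C_S = (C_{A0}−C_A)−C_R = 3.607 mol·L⁻¹; S̃_{R/S} = 0.1185/3.607 = 0.0328.

0.0328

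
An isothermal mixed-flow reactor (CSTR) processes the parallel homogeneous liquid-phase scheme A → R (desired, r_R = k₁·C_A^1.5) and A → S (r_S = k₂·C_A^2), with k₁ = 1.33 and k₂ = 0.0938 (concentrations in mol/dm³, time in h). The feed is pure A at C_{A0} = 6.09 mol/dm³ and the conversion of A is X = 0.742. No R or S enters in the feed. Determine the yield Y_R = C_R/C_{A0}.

Exit C_A = C_{A0}(1−X) = 6.09×0.258 = 1.571 mol/dm³.
In a CSTR the entire volume is at exit conditions, so r_R = 1.33×1.571^1.5 = 2.619 and r_S = 0.0938×1.571^2 = 0.2316.
Fraction of consumed A going to R: r_R/(r_R+r_S) = 0.9188.
C_R = 0.9188·C_{A0}·X = 0.9188×6.09×0.742 = 4.15 mol/dm³; Y_R = C_R/C_{A0} = 0.682.

0.682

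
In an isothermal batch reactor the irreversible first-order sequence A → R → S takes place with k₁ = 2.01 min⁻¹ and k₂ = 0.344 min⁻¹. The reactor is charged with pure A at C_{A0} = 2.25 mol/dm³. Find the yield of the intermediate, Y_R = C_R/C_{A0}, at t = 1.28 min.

The intermediate concentration in a first-order A→B→C sequence is C_R = k₁C_{A0}(e^(−k₁t) − e^(−k₂t))/(k₂−k₁).
e^(−k₁t) = e^(−2.01×1.28) = e^(−2.573) = 0.07632; e^(−k₂t) = e^(−0.4403) = 0.6438.
C_R = 2.01×2.25/(0.344−2.01) × (0.07632−0.6438) = (-2.715)×(-0.5675) = 1.541 mol/dm³.
Y_R = C_R/C_{A0} = 1.541/2.25 = 0.685.

0.685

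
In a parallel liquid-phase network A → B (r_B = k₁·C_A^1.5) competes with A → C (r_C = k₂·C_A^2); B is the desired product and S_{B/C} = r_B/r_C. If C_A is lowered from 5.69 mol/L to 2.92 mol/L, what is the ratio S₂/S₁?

S_{B/C} = (k₁/k₂)·C_A^-0.5, so S₂/S₁ = (C_{A,2}/C_{A,1})^-0.5.
= (2.92/5.69)^(-0.5) = (0.5132)^(-0.5) = 1.40.
Selectivity toward B rises as C_A falls — low-concentration operation is favoured.

1.40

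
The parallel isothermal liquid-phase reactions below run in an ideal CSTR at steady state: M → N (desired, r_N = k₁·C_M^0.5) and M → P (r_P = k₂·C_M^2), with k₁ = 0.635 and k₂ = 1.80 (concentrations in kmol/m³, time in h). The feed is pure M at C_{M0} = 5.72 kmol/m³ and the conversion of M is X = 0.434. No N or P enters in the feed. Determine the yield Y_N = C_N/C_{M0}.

Exit C_M = C_{M0}(1−X) = 5.72×0.566 = 3.238 kmol/m³.
In a CSTR the entire volume is at exit conditions, so r_N = 0.635×3.238^0.5 = 1.143 and r_P = 1.80×3.238^2 = 18.87.
Fraction of consumed M going to N: r_N/(r_N+r_P) = 0.05710.
C_N = 0.05710·C_{M0}·X = 0.05710×5.72×0.434 = 0.142 kmol/m³; Y_N = C_N/C_{M0} = 0.0248.

0.0248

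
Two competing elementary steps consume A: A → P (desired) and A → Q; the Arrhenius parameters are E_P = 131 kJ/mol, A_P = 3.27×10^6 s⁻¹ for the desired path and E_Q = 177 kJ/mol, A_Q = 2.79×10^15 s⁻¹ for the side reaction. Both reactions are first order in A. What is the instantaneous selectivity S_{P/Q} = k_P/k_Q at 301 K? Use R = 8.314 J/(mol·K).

Since both paths have the same order in A, the concentration cancels and S_{P/Q} = k_P/k_Q = (A_P/A_Q)·exp[(E_Q−E_P)/(RT)].
(E_Q−E_P)/(RT) = (177−131)×10³/(8.314×301) = 46000/2503 = 18.38.
k_P/k_Q = (3.27×10^6/2.79×10^15)·exp(18.38) = 1.172×10^-9 × 9.616×10^7 = 0.113.

0.113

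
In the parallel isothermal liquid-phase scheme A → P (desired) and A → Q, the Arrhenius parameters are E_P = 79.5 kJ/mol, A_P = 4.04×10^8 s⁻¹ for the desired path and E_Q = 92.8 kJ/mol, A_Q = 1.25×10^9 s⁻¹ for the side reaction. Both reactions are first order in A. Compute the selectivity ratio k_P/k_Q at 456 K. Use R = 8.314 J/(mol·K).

10.8

With equal orders, S_{P/Q} = k_P/k_Q = (A_P/A_Q)·exp[(E_Q−E_P)/(RT)].
(E_Q−E_P)/(RT) = (92.8−79.5)×10³/(8.314×456) = 13300/3791 = 3.508.
k_P/k_Q = (4.04×10^8/1.25×10^9)·exp(3.508) = 0.3232 × 33.39 = 10.8.
Since E_P < E_Q, lowering the temperature improves selectivity toward P.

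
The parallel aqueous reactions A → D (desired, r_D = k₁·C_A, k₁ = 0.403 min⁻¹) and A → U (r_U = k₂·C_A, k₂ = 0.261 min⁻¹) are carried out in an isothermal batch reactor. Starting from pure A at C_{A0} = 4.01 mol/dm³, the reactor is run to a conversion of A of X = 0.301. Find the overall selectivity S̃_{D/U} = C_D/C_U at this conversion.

1.54

C_A = C_{A0}(1−X) = 2.803 mol/dm³.
Both paths are first order in A, so the instantaneous fraction to D is constant: dC_D/d(−C_A) = k₁/(k₁+k₂) = 0.6069.
C_D = 0.6069·(C_{A0}−C_A) = 0.6069×1.207 = 0.733 mol/dm³.
C_U = (C_{A0}−C_A)−C_D = 0.4744 mol/dm³; S̃_{D/U} = 0.7326/0.4744 = 1.54.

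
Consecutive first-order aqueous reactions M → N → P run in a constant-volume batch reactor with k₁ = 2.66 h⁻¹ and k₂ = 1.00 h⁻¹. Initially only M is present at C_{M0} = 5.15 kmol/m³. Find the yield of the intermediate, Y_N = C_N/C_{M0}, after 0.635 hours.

0.553

The intermediate concentration in a first-order A→B→C sequence is C_N = k₁C_{M0}(e^(−k₁t) − e^(−k₂t))/(k₂−k₁).
e^(−k₁t) = e^(−2.66×0.635) = e^(−1.689) = 0.1847; e^(−k₂t) = e^(−0.6350) = 0.5299.
C_N = 2.66×5.15/(1.00−2.66) × (0.1847−0.5299) = (-8.252)×(-0.3452) = 2.849 kmol/m³.
Y_N = C_N/C_{M0} = 2.849/5.15 = 0.553.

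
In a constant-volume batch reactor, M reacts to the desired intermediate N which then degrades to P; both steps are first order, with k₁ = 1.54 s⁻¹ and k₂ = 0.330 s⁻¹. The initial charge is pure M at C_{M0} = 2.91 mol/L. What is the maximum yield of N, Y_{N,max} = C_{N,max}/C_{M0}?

0.657

For a first-order series the maximum intermediate yield is C_{N,max}/C_{M0} = (k₁/k₂)^[k₂/(k₂−k₁)].
= (1.54/0.330)^(0.330/(0.330−1.54)) = (4.667)^(-0.2727) = 0.6570.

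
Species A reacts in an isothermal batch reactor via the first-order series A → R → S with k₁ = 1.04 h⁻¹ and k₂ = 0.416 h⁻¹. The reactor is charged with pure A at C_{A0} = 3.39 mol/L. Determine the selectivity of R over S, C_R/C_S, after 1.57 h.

The intermediate concentration in a first-order A→B→C sequence is C_R = k₁C_{A0}(e^(−k₁t) − e^(−k₂t))/(k₂−k₁).
e^(−k₁t) = e^(−1.04×1.57) = e^(−1.633) = 0.1954; e^(−k₂t) = e^(−0.6531) = 0.5204.
C_R = 1.04×3.39/(0.416−1.04) × (0.1954−0.5204) = (-5.650)×(-0.3250) = 1.836 mol/L.
C_A = C_{A0}e^(−k₁t) = 0.6623 mol/L, so C_S = C_{A0}−C_A−C_R = 0.8912 mol/L; C_R/C_S = 2.06.

2.06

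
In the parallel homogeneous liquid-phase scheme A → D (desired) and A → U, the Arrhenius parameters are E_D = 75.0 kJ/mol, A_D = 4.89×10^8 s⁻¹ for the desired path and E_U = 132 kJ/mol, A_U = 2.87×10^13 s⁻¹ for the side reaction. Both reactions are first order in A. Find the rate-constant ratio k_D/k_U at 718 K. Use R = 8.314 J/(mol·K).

k_D/k_U = (A_D/A_U)·exp[−(E_D−E_U)/(RT)] = (A_D/A_U)·exp[(E_U−E_D)/(RT)].
(E_U−E_D)/(RT) = (132−75.0)×10³/(8.314×718) = 57000/5969 = 9.549.
k_D/k_U = (4.89×10^8/2.87×10^13)·exp(9.549) = 1.704×10^-5 × 14025 = 0.239.

0.239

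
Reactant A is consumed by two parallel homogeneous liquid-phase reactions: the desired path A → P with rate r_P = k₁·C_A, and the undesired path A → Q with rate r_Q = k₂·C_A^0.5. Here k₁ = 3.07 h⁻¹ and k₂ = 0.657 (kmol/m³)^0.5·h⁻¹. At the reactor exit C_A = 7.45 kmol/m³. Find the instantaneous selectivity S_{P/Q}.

S_{P/Q} = r_P/r_Q = (k₁·C_A)/(k₂·C_A^0.5) = (k₁/k₂)·C_A^0.5.
= (3.07×7.450) / (0.657×7.450^0.5) = 22.87/1.793 = 12.8.
Since the desired path is higher order in A, keeping C_A high (PFR or concentrated feed) favours P.

12.8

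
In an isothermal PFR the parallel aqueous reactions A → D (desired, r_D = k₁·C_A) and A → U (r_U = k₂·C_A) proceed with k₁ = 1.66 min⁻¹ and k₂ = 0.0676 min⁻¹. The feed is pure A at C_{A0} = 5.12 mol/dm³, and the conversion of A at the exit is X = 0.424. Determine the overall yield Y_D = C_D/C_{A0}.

C_A = C_{A0}(1−X) = 2.949 mol/dm³.
Both paths are first order in A, so the instantaneous fraction to D is constant: dC_D/d(−C_A) = k₁/(k₁+k₂) = 0.9609.
C_D = 0.9609·(C_{A0}−C_A) = 0.9609×2.171 = 2.09 mol/dm³.
Y_D = C_D/C_{A0} = 2.086/5.12 = 0.407.

0.407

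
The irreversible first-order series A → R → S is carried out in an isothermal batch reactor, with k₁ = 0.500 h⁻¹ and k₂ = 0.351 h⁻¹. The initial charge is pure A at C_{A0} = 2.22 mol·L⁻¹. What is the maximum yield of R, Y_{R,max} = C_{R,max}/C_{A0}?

0.435

Evaluating C_R at t_opt = ln(k₂/k₁)/(k₂−k₁) gives C_{R,max}/C_{A0} = (k₁/k₂)^[k₂/(k₂−k₁)].
= (0.500/0.351)^(0.351/(0.351−0.500)) = (1.425)^(-2.356) = 0.4345.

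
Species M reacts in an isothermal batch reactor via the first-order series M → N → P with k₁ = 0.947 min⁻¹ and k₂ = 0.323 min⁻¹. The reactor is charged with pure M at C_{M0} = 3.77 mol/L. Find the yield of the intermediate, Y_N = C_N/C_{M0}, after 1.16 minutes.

The intermediate concentration in a first-order A→B→C sequence is C_N = k₁C_{M0}(e^(−k₁t) − e^(−k₂t))/(k₂−k₁).
e^(−k₁t) = e^(−0.947×1.16) = e^(−1.099) = 0.3334; e^(−k₂t) = e^(−0.3747) = 0.6875.
C_N = 0.947×3.77/(0.323−0.947) × (0.3334−0.6875) = (-5.721)×(-0.3541) = 2.026 mol/L.
Y_N = C_N/C_{M0} = 2.026/3.77 = 0.537.

0.537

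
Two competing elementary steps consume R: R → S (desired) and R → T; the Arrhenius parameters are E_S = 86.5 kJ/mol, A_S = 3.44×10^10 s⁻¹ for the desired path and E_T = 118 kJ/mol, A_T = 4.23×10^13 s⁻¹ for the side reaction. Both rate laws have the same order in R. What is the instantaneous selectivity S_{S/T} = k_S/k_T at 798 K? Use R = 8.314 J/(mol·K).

With equal orders, S_{S/T} = k_S/k_T = (A_S/A_T)·exp[(E_T−E_S)/(RT)].
(E_T−E_S)/(RT) = (118−86.5)×10³/(8.314×798) = 31500/6635 = 4.748.
k_S/k_T = (3.44×10^10/4.23×10^13)·exp(4.748) = 8.132×10^-4 × 115.3 = 0.0938.

0.0938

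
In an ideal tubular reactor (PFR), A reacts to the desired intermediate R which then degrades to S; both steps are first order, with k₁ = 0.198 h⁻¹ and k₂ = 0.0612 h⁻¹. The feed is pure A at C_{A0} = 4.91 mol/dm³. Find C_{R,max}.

2.90 mol/dm³

Evaluating C_R at τ_opt = ln(k₂/k₁)/(k₂−k₁) gives C_{R,max}/C_{A0} = (k₁/k₂)^[k₂/(k₂−k₁)].
= (0.198/0.0612)^(0.0612/(0.0612−0.198)) = (3.235)^(-0.4474) = 0.5914.
C_{R,max} = 0.5914×4.91 = 2.90 mol/dm³.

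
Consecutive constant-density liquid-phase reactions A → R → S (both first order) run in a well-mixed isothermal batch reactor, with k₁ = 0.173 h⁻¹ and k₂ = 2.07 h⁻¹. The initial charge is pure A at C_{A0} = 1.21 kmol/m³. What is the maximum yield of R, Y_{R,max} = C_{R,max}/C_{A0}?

For a first-order series the maximum intermediate yield is C_{R,max}/C_{A0} = (k₁/k₂)^[k₂/(k₂−k₁)].
= (0.173/2.07)^(2.07/(2.07−0.173)) = (0.08357)^(1.091) = 0.06665.

0.0666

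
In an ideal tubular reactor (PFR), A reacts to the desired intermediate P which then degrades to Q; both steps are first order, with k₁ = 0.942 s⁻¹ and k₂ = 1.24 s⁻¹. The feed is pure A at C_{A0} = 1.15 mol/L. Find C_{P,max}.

0.366 mol/L

For a first-order series the maximum intermediate yield is C_{P,max}/C_{A0} = (k₁/k₂)^[k₂/(k₂−k₁)].
= (0.942/1.24)^(1.24/(1.24−0.942)) = (0.7597)^(4.161) = 0.3186.
C_{P,max} = 0.3186×1.15 = 0.366 mol/L.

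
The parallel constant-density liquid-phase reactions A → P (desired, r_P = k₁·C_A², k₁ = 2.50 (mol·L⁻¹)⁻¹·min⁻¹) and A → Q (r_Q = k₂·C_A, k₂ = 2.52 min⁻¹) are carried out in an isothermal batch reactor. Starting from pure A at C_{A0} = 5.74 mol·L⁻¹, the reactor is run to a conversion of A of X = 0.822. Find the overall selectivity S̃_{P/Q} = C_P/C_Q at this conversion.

C_A = C_{A0}(1−X) = 1.022 mol·L⁻¹.
Along a PFR/batch, dC_Q/dC_A = −r_Q/(r_P+r_Q) = −k₂/(k₂+k₁·C_A).
Integrating from C_{A0} to C_A: C_Q = (2.52/2.50)·ln[(2.52+2.50·5.74)/(2.52+2.50·1.02)] = 1.008·ln(16.87/5.074) = 1.211 mol·L⁻¹.
Then C_P = (C_{A0}−C_A) − C_Q = 4.718 − 1.211 = 3.507 mol·L⁻¹.
S̃_{P/Q} = C_P/C_Q = 3.507/1.211 = 2.90.

2.90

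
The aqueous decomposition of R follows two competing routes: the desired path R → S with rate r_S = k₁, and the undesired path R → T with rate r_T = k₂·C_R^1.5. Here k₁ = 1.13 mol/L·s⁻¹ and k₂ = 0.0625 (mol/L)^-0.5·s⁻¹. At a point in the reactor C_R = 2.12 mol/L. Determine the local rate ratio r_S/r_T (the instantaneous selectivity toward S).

5.86

S_{S/T} = r_S/r_T = (k₁)/(k₂·C_R^1.5) = (k₁/k₂)·C_R^-1.5.
= (1.13) / (0.0625×2.120^1.5) = 1.130/0.1929 = 5.86.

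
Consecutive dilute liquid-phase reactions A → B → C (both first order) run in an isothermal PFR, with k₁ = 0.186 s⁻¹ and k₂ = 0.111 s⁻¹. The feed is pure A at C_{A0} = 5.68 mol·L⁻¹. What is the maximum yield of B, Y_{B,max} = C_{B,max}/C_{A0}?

0.466

Evaluating C_B at τ_opt = ln(k₂/k₁)/(k₂−k₁) gives C_{B,max}/C_{A0} = (k₁/k₂)^[k₂/(k₂−k₁)].
= (0.186/0.111)^(0.111/(0.111−0.186)) = (1.676)^(-1.480) = 0.4658.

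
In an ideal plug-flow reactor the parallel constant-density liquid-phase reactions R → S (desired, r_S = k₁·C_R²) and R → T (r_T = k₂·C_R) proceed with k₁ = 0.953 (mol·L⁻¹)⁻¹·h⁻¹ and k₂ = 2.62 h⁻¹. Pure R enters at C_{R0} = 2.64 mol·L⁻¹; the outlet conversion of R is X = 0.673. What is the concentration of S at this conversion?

C_R = C_{R0}(1−X) = 0.8633 mol·L⁻¹.
Along a PFR/batch, dC_T/dC_R = −r_T/(r_S+r_T) = −k₂/(k₂+k₁·C_R).
Integrating from C_{R0} to C_R: C_T = (2.62/0.953)·ln[(2.62+0.953·2.64)/(2.62+0.953·0.863)] = 2.749·ln(5.136/3.443) = 1.100 mol·L⁻¹.
Then C_S = (C_{R0}−C_R) − C_T = 1.777 − 1.100 = 0.6770 mol·L⁻¹.

0.677 mol·L⁻¹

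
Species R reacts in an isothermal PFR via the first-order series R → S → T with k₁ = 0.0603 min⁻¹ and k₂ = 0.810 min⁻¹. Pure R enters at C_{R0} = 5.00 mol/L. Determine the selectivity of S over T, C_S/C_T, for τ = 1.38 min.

Solving the coupled first-order balances gives C_S(τ) = [k₁/(k₂−k₁)]·C_{R0}·(e^(−k₁τ) − e^(−k₂τ)).
e^(−k₁τ) = e^(−0.0603×1.38) = e^(−0.08321) = 0.9202; e^(−k₂τ) = e^(−1.118) = 0.3270.
C_S = 0.0603×5.00/(0.810−0.0603) × (0.9202−0.3270) = 0.4022×0.5932 = 0.2385 mol/L.
C_R = C_{R0}e^(−k₁τ) = 4.601 mol/L, so C_T = C_{R0}−C_R−C_S = 0.1607 mol/L; C_S/C_T = 1.48.

1.48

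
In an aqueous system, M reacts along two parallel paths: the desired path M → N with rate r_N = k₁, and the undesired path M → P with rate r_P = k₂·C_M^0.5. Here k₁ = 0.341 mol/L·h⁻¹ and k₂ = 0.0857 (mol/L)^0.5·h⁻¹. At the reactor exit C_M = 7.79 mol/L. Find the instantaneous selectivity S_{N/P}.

1.43

S_{N/P} = r_N/r_P = (k₁)/(k₂·C_M^0.5) = (k₁/k₂)·C_M^-0.5.
= (0.341) / (0.0857×7.790^0.5) = 0.3410/0.2392 = 1.43.
The undesired path is higher order in M, so low C_M (CSTR or dilute feed) favours N.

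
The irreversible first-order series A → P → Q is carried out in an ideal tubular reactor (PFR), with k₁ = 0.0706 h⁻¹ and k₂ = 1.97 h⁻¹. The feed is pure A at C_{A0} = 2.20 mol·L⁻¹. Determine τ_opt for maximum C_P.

1.75 h

The intermediate peaks when r₁ = r₂, i.e. k₁e^(−k₁τ) = k₂e^(−k₂τ), giving τ_opt = ln(k₂/k₁)/(k₂−k₁).
= ln(1.97/0.0706)/(1.97−0.0706) = ln(27.90)/1.899 = 3.329/1.899 = 1.75 h.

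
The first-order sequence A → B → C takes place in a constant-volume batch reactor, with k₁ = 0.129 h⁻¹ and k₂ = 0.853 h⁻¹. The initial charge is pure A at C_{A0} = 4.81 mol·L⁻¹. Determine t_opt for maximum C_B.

For first-order series the maximum of C_B occurs at t_opt = ln(k₂/k₁)/(k₂−k₁).
= ln(0.853/0.129)/(0.853−0.129) = ln(6.612)/0.7240 = 1.889/0.7240 = 2.61 h.

2.61 h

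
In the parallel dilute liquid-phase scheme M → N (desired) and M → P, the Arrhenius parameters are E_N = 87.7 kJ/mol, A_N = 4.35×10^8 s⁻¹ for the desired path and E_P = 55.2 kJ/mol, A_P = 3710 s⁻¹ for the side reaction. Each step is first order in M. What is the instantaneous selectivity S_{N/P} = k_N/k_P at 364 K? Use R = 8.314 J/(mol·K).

2.54

k_N/k_P = (A_N/A_P)·exp[−(E_N−E_P)/(RT)] = (A_N/A_P)·exp[(E_P−E_N)/(RT)].
(E_P−E_N)/(RT) = (55.2−87.7)×10³/(8.314×364) = -32500/3026 = -10.74.
k_N/k_P = (4.35×10^8/3710)·exp(-10.74) = 1.173×10^5 × 2.168×10^-5 = 2.54.
Since E_N > E_P, raising the temperature improves selectivity toward N.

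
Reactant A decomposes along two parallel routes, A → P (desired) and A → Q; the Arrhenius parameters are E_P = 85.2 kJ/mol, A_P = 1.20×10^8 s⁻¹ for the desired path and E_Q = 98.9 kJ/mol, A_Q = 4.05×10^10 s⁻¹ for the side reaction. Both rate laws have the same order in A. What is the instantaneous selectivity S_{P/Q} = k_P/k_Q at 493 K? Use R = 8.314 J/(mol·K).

Since both paths have the same order in A, the concentration cancels and S_{P/Q} = k_P/k_Q = (A_P/A_Q)·exp[(E_Q−E_P)/(RT)].
(E_Q−E_P)/(RT) = (98.9−85.2)×10³/(8.314×493) = 13700/4099 = 3.342.
k_P/k_Q = (1.20×10^8/4.05×10^10)·exp(3.342) = 0.002963 × 28.29 = 0.0838.

0.0838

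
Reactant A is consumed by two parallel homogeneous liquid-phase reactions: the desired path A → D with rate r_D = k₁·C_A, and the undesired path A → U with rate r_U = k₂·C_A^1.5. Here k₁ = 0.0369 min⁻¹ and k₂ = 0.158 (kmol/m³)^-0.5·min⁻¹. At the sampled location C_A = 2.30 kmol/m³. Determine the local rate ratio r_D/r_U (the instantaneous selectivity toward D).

S_{D/U} = r_D/r_U = (k₁·C_A)/(k₂·C_A^1.5) = (k₁/k₂)·C_A^-0.5.
= (0.0369×2.300) / (0.158×2.300^1.5) = 0.08487/0.5511 = 0.154.
The undesired path is higher order in A, so low C_A (CSTR or dilute feed) favours D.

0.154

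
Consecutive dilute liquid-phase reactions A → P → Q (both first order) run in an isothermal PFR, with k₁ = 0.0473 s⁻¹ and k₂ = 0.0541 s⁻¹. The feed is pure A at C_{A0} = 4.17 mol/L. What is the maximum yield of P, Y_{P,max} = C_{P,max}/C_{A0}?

Evaluating C_P at τ_opt = ln(k₂/k₁)/(k₂−k₁) gives C_{P,max}/C_{A0} = (k₁/k₂)^[k₂/(k₂−k₁)].
= (0.0473/0.0541)^(0.0541/(0.0541−0.0473)) = (0.8743)^(7.956) = 0.3435.

0.343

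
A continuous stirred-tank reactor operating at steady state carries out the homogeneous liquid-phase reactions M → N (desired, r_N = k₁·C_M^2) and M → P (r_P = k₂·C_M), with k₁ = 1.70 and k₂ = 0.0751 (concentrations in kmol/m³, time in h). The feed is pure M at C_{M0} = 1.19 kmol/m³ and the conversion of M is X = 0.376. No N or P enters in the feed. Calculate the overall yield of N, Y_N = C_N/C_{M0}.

Exit C_M = C_{M0}(1−X) = 1.19×0.624 = 0.7426 kmol/m³.
A CSTR operates uniformly at the exit composition, giving r_N = 0.9374 and r_P = 0.05577 (each k·C_M^n at C_M = 0.7426).
Fraction of consumed M going to N: r_N/(r_N+r_P) = 0.9438.
C_N = 0.9438·C_{M0}·X = 0.9438×1.19×0.376 = 0.422 kmol/m³; Y_N = C_N/C_{M0} = 0.355.

0.355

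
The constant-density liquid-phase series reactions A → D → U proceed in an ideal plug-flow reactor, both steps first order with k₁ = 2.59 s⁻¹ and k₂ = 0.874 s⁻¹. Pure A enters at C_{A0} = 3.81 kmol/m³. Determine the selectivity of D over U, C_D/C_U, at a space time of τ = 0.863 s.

The intermediate concentration in a first-order A→B→C sequence is C_D = k₁C_{A0}(e^(−k₁τ) − e^(−k₂τ))/(k₂−k₁).
e^(−k₁τ) = e^(−2.59×0.863) = e^(−2.235) = 0.1070; e^(−k₂τ) = e^(−0.7543) = 0.4704.
C_D = 2.59×3.81/(0.874−2.59) × (0.1070−0.4704) = (-5.751)×(-0.3634) = 2.090 kmol/m³.
C_A = C_{A0}e^(−k₁τ) = 0.4076 kmol/m³, so C_U = C_{A0}−C_A−C_D = 1.313 kmol/m³; C_D/C_U = 1.59.

1.59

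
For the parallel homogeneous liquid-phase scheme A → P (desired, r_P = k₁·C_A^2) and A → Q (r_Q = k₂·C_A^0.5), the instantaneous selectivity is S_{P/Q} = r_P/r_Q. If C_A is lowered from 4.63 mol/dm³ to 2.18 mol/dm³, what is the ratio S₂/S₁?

S_{P/Q} = (k₁/k₂)·C_A^1.5, so S₂/S₁ = (C_{A,2}/C_{A,1})^1.5.
= (2.18/4.63)^1.5 = (0.4708)^1.5 = 0.323.
Selectivity toward P falls as C_A falls — high-concentration operation is favoured.

0.323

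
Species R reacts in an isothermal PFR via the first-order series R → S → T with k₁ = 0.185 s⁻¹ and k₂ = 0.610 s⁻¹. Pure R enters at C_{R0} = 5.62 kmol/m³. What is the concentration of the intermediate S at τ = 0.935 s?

0.675 kmol/m³

Solving the coupled first-order balances gives C_S(τ) = [k₁/(k₂−k₁)]·C_{R0}·(e^(−k₁τ) − e^(−k₂τ)).
e^(−k₁τ) = e^(−0.185×0.935) = e^(−0.1730) = 0.8412; e^(−k₂τ) = e^(−0.5704) = 0.5653.
C_S = 0.185×5.62/(0.610−0.185) × (0.8412−0.5653) = 2.446×0.2758 = 0.6748 kmol/m³.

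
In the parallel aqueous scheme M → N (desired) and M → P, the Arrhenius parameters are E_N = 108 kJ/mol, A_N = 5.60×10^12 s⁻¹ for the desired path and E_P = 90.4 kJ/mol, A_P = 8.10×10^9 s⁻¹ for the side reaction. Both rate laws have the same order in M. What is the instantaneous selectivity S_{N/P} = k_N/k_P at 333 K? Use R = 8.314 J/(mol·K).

With equal orders, S_{N/P} = k_N/k_P = (A_N/A_P)·exp[(E_P−E_N)/(RT)].
(E_P−E_N)/(RT) = (90.4−108)×10³/(8.314×333) = -17600/2769 = -6.357.
k_N/k_P = (5.60×10^12/8.10×10^9)·exp(-6.357) = 691.4 × 0.001734 = 1.20.
Since E_N > E_P, raising the temperature improves selectivity toward N.

1.20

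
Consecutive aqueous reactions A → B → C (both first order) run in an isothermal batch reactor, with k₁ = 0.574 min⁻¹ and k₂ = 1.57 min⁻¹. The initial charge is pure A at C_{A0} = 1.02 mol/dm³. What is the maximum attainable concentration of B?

0.209 mol/dm³

For a first-order series the maximum intermediate yield is C_{B,max}/C_{A0} = (k₁/k₂)^[k₂/(k₂−k₁)].
= (0.574/1.57)^(1.57/(1.57−0.574)) = (0.3656)^(1.576) = 0.2047.
C_{B,max} = 0.2047×1.02 = 0.209 mol/dm³.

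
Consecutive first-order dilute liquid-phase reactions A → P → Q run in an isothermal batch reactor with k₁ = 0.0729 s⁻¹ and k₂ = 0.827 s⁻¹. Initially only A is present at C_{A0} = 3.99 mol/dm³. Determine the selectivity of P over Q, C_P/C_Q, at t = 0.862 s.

The intermediate concentration in a first-order A→B→C sequence is C_P = k₁C_{A0}(e^(−k₁t) − e^(−k₂t))/(k₂−k₁).
e^(−k₁t) = e^(−0.0729×0.862) = e^(−0.06284) = 0.9391; e^(−k₂t) = e^(−0.7129) = 0.4902.
C_P = 0.0729×3.99/(0.827−0.0729) × (0.9391−0.4902) = 0.3857×0.4489 = 0.1731 mol/dm³.
C_A = C_{A0}e^(−k₁t) = 3.747 mol/dm³, so C_Q = C_{A0}−C_A−C_P = 0.06988 mol/dm³; C_P/C_Q = 2.48.

2.48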